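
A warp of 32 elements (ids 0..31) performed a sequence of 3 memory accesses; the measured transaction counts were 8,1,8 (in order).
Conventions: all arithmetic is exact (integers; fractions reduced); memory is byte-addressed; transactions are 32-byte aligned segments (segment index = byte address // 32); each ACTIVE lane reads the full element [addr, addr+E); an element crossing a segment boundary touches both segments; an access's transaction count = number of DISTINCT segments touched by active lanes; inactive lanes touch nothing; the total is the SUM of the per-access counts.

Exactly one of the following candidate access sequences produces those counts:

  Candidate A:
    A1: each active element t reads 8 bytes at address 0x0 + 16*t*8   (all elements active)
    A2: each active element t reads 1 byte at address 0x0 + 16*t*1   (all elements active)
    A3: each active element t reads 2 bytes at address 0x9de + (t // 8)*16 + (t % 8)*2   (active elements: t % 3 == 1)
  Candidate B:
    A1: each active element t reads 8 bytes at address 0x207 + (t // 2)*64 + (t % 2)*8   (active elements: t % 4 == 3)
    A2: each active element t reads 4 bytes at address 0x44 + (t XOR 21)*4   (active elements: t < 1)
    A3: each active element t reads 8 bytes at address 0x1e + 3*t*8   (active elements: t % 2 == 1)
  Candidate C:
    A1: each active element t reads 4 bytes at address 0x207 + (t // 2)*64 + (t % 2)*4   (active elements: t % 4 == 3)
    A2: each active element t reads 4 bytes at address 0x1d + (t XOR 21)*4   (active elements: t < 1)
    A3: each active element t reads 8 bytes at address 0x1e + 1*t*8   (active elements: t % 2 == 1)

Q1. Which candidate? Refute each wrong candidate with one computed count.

A: A1 gives 32 transactions, not 8
B: A3 gives 16 transactions, not 8
C: all counts match (8,1,8)

Answer: C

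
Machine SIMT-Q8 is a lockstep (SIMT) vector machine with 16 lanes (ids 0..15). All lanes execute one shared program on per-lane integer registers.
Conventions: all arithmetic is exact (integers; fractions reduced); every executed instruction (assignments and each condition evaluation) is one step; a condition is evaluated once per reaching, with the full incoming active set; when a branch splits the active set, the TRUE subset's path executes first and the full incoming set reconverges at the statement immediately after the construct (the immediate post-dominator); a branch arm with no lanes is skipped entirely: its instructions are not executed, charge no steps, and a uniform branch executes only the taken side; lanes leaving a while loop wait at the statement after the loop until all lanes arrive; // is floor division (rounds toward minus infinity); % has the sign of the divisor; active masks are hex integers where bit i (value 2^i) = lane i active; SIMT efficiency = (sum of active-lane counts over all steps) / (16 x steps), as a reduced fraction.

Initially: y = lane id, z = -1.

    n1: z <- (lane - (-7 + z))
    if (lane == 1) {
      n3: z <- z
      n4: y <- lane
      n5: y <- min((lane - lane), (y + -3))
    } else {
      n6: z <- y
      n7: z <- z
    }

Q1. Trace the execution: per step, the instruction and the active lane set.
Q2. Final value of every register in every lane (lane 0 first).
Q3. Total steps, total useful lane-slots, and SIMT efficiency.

step 0: z <- (lane - (-7 + z))       0xffff
step 1: eval (lane == 1)             0xffff
step 2: z <- z                       0x0002
step 3: y <- lane                    0x0002
step 4: y <- min((lane - lane), (y + -3)) 0x0002
step 5: z <- y                       0xfffd
step 6: z <- z                       0xfffd

Answer: 7 steps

y: 0,-2,2,3,4,5,6,7,8,9,10,11,12,13,14,15
z: 0,9,2,3,4,5,6,7,8,9,10,11,12,13,14,15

steps = 7; useful = 65; efficiency = 65/112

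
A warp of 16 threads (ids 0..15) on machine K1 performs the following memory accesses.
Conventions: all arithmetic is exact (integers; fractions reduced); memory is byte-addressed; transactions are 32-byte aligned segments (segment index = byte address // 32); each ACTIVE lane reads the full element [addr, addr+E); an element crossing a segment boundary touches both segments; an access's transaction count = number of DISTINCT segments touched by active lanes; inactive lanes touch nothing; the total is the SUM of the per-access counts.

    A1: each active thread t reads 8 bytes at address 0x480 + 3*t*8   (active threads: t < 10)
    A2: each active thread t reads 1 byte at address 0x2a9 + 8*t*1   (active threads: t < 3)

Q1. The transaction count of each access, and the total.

A1: 7 transactions
A2: 1 transaction

Answer: 7,1; total 8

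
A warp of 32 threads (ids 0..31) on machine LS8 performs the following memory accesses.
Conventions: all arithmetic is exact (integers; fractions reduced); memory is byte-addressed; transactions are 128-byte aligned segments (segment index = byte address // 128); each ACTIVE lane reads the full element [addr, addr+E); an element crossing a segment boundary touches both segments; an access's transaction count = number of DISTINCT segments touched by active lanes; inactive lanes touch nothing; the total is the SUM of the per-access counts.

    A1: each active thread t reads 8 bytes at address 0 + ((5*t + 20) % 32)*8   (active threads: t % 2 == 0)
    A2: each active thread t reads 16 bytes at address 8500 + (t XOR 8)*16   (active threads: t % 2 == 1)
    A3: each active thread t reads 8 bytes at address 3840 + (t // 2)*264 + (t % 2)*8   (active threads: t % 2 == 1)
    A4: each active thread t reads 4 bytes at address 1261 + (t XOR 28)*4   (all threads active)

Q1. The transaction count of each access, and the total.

A1: 2 transactions
A2: 5 transactions
A3: 16 transactions
A4: 2 transactions

Answer: 2,5,16,2; total 25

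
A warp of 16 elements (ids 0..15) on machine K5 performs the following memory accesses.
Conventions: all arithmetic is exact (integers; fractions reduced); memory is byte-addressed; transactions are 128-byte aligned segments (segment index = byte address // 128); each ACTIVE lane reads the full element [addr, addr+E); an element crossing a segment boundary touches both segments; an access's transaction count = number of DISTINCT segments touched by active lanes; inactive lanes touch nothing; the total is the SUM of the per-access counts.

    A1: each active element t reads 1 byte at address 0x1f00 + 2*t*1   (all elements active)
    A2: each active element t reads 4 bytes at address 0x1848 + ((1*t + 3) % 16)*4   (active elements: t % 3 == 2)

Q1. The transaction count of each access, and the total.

A1: 1 transaction
A2: 2 transactions

Answer: 1,2; total 3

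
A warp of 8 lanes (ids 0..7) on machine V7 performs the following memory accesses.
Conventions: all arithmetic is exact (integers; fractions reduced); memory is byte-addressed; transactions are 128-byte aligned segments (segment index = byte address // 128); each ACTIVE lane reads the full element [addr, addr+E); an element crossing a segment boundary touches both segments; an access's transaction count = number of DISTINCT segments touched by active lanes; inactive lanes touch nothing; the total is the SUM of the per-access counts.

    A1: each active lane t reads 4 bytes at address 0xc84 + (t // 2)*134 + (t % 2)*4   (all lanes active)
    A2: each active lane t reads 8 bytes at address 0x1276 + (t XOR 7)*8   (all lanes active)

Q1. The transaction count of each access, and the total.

A1: 4 transactions
A2: 2 transactions

Answer: 4,2; total 6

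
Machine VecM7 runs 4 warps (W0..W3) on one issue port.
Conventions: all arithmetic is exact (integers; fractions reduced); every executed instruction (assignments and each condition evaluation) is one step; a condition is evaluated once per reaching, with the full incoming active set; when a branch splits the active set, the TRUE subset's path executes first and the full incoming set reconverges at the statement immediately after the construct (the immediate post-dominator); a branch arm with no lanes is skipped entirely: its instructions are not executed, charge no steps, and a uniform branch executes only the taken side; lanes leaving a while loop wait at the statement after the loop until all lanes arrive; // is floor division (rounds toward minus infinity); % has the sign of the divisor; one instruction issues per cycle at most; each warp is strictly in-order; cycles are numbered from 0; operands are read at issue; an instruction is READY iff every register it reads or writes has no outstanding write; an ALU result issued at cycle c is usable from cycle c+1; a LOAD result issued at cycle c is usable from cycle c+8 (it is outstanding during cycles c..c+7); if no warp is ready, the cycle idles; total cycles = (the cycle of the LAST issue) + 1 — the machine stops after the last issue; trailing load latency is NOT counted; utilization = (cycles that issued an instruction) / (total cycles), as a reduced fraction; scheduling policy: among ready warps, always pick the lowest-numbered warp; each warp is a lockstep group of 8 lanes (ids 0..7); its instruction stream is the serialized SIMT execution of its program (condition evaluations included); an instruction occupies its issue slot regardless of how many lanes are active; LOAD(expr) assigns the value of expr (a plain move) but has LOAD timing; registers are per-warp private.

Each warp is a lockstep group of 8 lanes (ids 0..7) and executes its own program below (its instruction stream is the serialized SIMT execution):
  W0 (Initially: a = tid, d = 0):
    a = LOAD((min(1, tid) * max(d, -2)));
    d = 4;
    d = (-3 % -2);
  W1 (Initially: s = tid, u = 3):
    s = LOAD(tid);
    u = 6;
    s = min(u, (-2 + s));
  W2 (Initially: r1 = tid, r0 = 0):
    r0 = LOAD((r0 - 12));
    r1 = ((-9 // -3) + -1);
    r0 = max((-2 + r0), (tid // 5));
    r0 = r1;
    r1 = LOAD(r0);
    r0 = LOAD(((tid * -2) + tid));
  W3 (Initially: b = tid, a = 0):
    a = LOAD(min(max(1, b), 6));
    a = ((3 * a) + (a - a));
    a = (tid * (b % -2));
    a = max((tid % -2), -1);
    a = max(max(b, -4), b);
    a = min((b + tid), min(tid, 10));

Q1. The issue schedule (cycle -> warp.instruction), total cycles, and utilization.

cycle 0: W0.I0
cycle 1: W0.I1
cycle 2: W0.I2
cycle 3: W1.I0
cycle 4: W1.I1
cycle 5: W2.I0
cycle 6: W2.I1
cycle 7: W3.I0
cycle 8: idle
cycle 9: idle
cycle 10: idle
cycle 11: W1.I2
cycle 12: idle
cycle 13: W2.I2
cycle 14: W2.I3
cycle 15: W2.I4
cycle 16: W2.I5
cycle 17: W3.I1
cycle 18: W3.I2
cycle 19: W3.I3
cycle 20: W3.I4
cycle 21: W3.I5

Answer: 22 cycles, utilization 9/11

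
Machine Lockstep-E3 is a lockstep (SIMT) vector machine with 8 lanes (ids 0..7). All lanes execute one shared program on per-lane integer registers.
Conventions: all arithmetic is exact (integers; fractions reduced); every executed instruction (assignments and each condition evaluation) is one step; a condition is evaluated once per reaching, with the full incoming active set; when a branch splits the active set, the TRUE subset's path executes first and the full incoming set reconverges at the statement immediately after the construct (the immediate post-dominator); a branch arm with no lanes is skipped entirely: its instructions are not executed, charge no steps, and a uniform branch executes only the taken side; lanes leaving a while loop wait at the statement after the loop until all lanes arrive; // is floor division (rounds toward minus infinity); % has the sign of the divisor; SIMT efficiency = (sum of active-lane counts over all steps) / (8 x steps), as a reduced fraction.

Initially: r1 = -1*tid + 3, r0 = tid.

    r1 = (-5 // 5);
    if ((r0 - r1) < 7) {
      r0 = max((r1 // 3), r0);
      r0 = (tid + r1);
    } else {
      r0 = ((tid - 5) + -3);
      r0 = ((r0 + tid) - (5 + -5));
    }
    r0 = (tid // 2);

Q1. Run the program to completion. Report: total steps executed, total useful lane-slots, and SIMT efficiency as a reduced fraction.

Answer: 7 steps, 40 useful, 5/7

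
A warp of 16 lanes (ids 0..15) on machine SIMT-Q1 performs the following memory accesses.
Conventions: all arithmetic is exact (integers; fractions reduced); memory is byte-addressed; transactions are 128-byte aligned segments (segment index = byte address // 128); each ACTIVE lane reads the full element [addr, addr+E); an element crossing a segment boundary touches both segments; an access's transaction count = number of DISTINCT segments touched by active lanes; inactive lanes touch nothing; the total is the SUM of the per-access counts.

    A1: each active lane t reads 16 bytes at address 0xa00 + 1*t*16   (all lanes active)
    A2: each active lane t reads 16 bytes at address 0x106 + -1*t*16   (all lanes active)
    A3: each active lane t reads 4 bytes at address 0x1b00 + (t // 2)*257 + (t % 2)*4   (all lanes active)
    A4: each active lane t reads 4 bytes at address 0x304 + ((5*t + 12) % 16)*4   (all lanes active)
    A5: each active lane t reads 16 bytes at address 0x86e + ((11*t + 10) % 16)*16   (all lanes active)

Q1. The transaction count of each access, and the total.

A1: 2 transactions
A2: 3 transactions
A3: 8 transactions
A4: 1 transaction
A5: 3 transactions

Answer: 2,3,8,1,3; total 17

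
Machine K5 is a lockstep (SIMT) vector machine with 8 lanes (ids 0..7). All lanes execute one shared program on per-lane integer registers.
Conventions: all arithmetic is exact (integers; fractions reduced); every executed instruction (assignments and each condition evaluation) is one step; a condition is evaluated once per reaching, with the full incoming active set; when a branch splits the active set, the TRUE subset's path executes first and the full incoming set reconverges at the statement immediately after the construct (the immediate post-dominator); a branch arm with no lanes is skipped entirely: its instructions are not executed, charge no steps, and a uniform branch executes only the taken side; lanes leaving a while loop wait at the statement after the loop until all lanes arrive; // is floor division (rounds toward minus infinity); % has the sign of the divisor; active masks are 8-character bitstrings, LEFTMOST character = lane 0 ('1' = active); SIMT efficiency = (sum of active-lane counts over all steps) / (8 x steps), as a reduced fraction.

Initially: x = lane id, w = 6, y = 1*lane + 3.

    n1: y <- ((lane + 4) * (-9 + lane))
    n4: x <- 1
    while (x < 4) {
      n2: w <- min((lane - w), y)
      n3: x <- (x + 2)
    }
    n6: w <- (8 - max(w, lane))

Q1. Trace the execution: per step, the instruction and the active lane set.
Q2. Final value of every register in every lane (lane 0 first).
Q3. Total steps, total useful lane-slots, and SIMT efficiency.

step 0: y <- ((lane + 4) * (-9 + lane)) 11111111
step 1: x <- 1                       11111111
step 2: eval (x < 4)                 11111111
step 3: w <- min((lane - w), y)      11111111
step 4: x <- (x + 2)                 11111111
step 5: eval (x < 4)                 11111111
step 6: w <- min((lane - w), y)      11111111
step 7: x <- (x + 2)                 11111111
step 8: eval (x < 4)                 11111111
step 9: w <- (8 - max(w, lane))      11111111

Answer: 10 steps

x: 5,5,5,5,5,5,5,5
w: 8,7,6,5,4,3,2,1
y: -36,-40,-42,-42,-40,-36,-30,-22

steps = 10; useful = 80; efficiency = 80/80 = 1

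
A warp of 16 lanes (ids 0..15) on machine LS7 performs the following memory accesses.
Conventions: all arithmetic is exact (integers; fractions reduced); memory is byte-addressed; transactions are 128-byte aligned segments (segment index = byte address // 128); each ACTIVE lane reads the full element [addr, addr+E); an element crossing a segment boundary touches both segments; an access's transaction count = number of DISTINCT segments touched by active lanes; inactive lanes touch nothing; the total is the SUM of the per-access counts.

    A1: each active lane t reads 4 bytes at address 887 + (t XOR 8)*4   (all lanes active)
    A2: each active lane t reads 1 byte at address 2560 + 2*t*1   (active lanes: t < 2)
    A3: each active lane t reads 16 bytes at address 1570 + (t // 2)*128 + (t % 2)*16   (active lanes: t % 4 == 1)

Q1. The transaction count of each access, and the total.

A1: 2 transactions
A2: 1 transaction
A3: 4 transactions

Answer: 2,1,4; total 7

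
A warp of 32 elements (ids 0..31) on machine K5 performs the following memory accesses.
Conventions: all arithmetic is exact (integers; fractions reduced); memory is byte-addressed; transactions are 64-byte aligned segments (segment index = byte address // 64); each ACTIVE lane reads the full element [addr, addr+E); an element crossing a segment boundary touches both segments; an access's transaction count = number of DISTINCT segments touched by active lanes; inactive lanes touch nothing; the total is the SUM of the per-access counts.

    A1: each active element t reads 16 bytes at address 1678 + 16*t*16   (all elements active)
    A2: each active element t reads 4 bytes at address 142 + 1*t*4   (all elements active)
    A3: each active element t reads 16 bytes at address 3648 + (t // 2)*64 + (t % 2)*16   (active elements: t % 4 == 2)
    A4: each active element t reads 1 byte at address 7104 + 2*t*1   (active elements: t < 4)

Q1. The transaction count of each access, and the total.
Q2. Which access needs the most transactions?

A1: 32 transactions
A2: 3 transactions
A3: 8 transactions
A4: 1 transaction

Answer: 32,3,8,1; total 44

Answer: A1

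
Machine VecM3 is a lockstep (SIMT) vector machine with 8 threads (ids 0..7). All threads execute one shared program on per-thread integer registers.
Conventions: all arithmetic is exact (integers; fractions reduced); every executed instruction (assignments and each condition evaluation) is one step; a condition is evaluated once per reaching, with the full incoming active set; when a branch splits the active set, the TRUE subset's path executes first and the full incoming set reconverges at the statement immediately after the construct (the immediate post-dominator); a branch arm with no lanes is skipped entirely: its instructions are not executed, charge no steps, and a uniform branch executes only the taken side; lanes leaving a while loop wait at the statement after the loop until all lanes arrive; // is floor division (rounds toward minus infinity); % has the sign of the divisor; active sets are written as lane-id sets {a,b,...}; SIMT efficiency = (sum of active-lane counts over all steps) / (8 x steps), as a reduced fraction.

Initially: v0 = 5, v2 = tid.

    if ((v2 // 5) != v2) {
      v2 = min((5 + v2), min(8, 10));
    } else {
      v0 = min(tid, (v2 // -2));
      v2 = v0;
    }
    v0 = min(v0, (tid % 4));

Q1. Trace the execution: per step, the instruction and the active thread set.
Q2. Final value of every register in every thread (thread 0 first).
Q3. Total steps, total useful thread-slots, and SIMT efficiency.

step 0: eval ((v2 // 5) != v2)       {0,1,2,3,4,5,6,7}
step 1: v2 <- min((5 + v2), min(8, 10)) {1,2,3,4,5,6,7}
step 2: v0 <- min(tid, (v2 // -2))   {0}
step 3: v2 <- v0                     {0}
step 4: v0 <- min(v0, (tid % 4))     {0,1,2,3,4,5,6,7}

Answer: 5 steps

v0: 0,1,2,3,0,1,2,3
v2: 0,6,7,8,8,8,8,8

steps = 5; useful = 25; efficiency = 25/40 = 5/8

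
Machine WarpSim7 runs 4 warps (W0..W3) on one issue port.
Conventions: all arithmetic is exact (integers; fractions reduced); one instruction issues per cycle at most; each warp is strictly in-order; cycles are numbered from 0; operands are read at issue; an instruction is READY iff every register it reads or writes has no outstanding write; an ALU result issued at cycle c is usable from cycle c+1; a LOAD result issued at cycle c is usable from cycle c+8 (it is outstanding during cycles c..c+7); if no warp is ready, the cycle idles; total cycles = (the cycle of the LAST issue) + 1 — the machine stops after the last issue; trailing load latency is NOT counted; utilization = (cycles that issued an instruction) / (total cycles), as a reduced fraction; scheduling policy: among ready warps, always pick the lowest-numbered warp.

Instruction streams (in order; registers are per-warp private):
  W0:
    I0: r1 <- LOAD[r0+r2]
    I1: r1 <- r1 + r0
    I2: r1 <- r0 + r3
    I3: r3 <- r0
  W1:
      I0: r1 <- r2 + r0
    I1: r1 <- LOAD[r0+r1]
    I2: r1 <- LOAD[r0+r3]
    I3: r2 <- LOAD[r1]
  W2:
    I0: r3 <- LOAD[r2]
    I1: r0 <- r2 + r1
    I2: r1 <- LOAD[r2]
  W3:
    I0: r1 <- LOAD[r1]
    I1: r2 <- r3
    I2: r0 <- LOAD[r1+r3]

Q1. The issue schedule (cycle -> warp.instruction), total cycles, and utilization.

cycle 0: W0.I0
cycle 1: W1.I0
cycle 2: W1.I1
cycle 3: W2.I0
cycle 4: W2.I1
cycle 5: W2.I2
cycle 6: W3.I0
cycle 7: W3.I1
cycle 8: W0.I1
cycle 9: W0.I2
cycle 10: W0.I3
cycle 11: W1.I2
cycle 12: idle
cycle 13: idle
cycle 14: W3.I2
cycle 15: idle
cycle 16: idle
cycle 17: idle
cycle 18: idle
cycle 19: W1.I3

Answer: 20 cycles, utilization 7/10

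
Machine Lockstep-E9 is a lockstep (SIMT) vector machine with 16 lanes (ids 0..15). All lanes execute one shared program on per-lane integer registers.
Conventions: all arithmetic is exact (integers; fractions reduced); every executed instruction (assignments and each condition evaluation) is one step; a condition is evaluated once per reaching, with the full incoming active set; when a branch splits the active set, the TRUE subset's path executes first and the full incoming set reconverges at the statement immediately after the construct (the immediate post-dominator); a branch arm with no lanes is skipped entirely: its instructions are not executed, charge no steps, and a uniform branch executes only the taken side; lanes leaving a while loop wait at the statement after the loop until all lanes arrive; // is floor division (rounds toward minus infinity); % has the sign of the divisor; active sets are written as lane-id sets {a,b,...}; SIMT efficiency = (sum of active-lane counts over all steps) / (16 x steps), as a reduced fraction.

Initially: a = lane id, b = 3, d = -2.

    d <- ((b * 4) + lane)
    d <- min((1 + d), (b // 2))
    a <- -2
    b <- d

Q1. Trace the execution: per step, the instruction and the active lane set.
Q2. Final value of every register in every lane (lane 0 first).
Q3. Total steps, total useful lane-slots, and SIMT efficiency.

step 0: d <- ((b * 4) + lane)        {0,1,2,3,4,5,6,7,8,9,10,11,12,13,14,15}
step 1: d <- min((1 + d), (b // 2))  {0,1,2,3,4,5,6,7,8,9,10,11,12,13,14,15}
step 2: a <- -2                      {0,1,2,3,4,5,6,7,8,9,10,11,12,13,14,15}
step 3: b <- d                       {0,1,2,3,4,5,6,7,8,9,10,11,12,13,14,15}

Answer: 4 steps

a: -2,-2,-2,-2,-2,-2,-2,-2,-2,-2,-2,-2,-2,-2,-2,-2
b: 1,1,1,1,1,1,1,1,1,1,1,1,1,1,1,1
d: 1,1,1,1,1,1,1,1,1,1,1,1,1,1,1,1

steps = 4; useful = 64; efficiency = 64/64 = 1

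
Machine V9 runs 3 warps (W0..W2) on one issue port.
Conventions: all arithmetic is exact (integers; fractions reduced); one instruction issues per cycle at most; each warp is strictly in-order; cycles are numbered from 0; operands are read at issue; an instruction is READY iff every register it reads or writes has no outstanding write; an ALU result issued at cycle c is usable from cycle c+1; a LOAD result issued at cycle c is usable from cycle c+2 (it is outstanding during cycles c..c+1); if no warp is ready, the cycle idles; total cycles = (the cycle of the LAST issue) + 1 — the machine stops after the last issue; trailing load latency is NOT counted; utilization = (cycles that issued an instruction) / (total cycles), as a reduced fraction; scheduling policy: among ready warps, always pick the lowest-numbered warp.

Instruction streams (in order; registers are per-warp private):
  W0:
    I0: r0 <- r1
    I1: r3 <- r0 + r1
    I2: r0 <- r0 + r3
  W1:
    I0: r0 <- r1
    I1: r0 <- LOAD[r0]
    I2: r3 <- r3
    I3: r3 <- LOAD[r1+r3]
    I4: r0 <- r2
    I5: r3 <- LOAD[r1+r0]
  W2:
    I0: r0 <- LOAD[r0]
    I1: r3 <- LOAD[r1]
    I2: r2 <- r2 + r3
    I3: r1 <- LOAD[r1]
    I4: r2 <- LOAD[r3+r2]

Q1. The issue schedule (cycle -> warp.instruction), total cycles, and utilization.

cycle 0: W0.I0
cycle 1: W0.I1
cycle 2: W0.I2
cycle 3: W1.I0
cycle 4: W1.I1
cycle 5: W1.I2
cycle 6: W1.I3
cycle 7: W1.I4
cycle 8: W1.I5
cycle 9: W2.I0
cycle 10: W2.I1
cycle 11: idle
cycle 12: W2.I2
cycle 13: W2.I3
cycle 14: W2.I4

Answer: 15 cycles, utilization 14/15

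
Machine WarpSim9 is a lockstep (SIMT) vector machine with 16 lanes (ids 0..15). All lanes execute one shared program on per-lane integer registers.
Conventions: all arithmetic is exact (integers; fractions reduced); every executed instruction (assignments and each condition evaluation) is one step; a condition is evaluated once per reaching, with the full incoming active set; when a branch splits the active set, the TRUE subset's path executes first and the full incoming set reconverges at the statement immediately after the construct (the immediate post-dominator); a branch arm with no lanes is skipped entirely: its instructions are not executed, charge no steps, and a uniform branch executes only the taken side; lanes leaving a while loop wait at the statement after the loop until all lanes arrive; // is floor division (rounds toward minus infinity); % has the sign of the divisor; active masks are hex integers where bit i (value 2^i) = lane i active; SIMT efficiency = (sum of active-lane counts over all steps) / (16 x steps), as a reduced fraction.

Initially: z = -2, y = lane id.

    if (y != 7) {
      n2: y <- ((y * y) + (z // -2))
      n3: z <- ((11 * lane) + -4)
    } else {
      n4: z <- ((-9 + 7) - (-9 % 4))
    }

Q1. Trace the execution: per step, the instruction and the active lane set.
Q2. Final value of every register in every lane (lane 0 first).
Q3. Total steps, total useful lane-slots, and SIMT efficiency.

step 0: eval (y != 7)                0xffff
step 1: y <- ((y * y) + (z // -2))   0xff7f
step 2: z <- ((11 * lane) + -4)      0xff7f
step 3: z <- ((-9 + 7) - (-9 % 4))   0x0080

Answer: 4 steps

z: -4,7,18,29,40,51,62,-5,84,95,106,117,128,139,150,161
y: 1,2,5,10,17,26,37,7,65,82,101,122,145,170,197,226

steps = 4; useful = 47; efficiency = 47/64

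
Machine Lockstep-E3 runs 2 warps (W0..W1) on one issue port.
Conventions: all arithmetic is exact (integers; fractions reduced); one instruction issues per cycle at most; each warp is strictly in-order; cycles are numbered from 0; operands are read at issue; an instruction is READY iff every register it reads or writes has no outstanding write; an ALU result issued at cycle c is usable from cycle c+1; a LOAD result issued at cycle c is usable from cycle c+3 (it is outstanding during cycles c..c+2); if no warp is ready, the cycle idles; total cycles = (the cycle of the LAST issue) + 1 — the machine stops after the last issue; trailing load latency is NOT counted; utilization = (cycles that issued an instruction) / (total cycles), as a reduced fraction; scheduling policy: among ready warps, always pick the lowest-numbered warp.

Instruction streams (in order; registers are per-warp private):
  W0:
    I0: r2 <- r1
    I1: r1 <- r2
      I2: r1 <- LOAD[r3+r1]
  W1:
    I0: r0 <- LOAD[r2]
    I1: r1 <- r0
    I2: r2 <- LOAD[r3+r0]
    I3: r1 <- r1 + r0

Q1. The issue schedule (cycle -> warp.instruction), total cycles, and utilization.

cycle 0: W0.I0
cycle 1: W0.I1
cycle 2: W0.I2
cycle 3: W1.I0
cycle 4: idle
cycle 5: idle
cycle 6: W1.I1
cycle 7: W1.I2
cycle 8: W1.I3

Answer: 9 cycles, utilization 7/9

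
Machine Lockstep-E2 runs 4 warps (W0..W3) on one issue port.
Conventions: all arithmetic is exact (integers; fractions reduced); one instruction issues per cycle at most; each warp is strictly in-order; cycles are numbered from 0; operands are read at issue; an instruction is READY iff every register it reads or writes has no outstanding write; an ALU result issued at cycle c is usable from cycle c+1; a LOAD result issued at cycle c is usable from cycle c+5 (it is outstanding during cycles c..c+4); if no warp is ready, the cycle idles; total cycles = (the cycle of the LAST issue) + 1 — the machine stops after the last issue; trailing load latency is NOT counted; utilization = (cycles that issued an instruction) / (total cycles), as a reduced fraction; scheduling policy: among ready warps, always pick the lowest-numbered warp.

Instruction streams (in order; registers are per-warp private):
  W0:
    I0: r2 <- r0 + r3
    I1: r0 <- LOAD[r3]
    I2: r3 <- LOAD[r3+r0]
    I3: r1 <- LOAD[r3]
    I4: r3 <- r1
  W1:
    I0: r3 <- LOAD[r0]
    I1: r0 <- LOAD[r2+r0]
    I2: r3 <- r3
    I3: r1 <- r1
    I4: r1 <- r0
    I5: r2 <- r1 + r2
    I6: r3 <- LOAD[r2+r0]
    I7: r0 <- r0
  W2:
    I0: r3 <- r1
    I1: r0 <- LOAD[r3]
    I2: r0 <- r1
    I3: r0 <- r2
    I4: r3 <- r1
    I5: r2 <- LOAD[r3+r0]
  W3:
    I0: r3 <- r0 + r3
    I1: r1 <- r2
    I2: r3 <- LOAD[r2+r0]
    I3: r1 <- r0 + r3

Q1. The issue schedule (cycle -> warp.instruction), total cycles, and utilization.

cycle 0: W0.I0
cycle 1: W0.I1
cycle 2: W1.I0
cycle 3: W1.I1
cycle 4: W2.I0
cycle 5: W2.I1
cycle 6: W0.I2
cycle 7: W1.I2
cycle 8: W1.I3
cycle 9: W1.I4
cycle 10: W1.I5
cycle 11: W0.I3
cycle 12: W1.I6
cycle 13: W1.I7
cycle 14: W2.I2
cycle 15: W2.I3
cycle 16: W0.I4
cycle 17: W2.I4
cycle 18: W2.I5
cycle 19: W3.I0
cycle 20: W3.I1
cycle 21: W3.I2
cycle 22: idle
cycle 23: idle
cycle 24: idle
cycle 25: idle
cycle 26: W3.I3

Answer: 27 cycles, utilization 23/27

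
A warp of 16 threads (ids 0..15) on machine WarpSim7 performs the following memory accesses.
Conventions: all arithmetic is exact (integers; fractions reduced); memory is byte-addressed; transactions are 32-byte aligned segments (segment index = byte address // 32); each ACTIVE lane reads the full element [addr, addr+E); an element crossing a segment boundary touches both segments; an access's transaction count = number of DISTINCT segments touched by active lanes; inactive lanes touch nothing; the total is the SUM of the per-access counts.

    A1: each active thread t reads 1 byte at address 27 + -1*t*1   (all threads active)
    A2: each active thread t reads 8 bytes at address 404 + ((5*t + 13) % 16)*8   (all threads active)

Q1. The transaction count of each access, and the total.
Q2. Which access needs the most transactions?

A1: 1 transaction
A2: 5 transactions

Answer: 1,5; total 6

Answer: A2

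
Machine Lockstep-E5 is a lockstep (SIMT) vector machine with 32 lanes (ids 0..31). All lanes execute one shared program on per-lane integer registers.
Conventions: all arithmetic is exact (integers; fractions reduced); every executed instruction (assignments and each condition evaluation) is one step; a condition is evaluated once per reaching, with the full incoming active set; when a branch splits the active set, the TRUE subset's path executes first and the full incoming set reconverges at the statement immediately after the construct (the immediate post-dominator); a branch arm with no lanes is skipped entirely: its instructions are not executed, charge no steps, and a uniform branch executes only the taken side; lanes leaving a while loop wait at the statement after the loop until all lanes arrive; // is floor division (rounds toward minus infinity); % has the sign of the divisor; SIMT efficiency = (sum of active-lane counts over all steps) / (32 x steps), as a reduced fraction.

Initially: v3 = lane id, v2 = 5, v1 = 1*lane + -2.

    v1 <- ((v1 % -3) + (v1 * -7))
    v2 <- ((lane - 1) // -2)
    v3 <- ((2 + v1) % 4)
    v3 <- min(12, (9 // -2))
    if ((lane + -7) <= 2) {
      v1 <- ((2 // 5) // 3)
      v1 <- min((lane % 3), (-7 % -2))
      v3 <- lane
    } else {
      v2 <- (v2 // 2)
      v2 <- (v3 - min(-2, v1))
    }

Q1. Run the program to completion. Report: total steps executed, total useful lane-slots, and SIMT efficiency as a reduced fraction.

Answer: 10 steps, 234 useful, 117/160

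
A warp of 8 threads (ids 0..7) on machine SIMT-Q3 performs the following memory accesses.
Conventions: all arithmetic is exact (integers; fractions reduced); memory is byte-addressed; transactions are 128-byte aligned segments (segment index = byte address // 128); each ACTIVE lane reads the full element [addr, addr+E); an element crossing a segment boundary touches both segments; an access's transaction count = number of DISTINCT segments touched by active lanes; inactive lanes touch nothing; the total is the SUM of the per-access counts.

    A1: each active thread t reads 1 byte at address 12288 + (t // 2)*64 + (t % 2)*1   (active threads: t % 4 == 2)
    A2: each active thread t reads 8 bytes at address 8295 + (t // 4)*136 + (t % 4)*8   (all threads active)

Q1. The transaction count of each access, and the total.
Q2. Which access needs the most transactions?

A1: 2 transactions
A2: 3 transactions

Answer: 2,3; total 5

Answer: A2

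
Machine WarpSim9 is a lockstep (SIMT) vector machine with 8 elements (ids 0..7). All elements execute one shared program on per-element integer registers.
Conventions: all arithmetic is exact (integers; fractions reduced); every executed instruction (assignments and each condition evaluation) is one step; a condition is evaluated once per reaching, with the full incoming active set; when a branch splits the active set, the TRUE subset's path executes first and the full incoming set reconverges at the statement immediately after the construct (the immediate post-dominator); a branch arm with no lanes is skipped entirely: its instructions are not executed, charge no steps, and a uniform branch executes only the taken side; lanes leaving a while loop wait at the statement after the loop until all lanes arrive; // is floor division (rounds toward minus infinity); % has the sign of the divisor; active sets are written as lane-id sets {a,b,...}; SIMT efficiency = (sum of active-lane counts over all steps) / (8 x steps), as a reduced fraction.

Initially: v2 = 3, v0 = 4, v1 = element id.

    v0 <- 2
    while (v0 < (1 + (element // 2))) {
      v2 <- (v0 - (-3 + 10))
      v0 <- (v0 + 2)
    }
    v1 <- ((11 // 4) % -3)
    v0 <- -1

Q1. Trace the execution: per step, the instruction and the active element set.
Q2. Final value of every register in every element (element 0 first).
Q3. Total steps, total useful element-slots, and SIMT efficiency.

step 0: v0 <- 2                      {0,1,2,3,4,5,6,7}
step 1: eval (v0 < (1 + (element // 2))) {0,1,2,3,4,5,6,7}
step 2: v2 <- (v0 - (-3 + 10))       {4,5,6,7}
step 3: v0 <- (v0 + 2)               {4,5,6,7}
step 4: eval (v0 < (1 + (element // 2))) {4,5,6,7}
step 5: v1 <- ((11 // 4) % -3)       {0,1,2,3,4,5,6,7}
step 6: v0 <- -1                     {0,1,2,3,4,5,6,7}

Answer: 7 steps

v2: 3,3,3,3,-5,-5,-5,-5
v0: -1,-1,-1,-1,-1,-1,-1,-1
v1: -1,-1,-1,-1,-1,-1,-1,-1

steps = 7; useful = 44; efficiency = 44/56 = 11/14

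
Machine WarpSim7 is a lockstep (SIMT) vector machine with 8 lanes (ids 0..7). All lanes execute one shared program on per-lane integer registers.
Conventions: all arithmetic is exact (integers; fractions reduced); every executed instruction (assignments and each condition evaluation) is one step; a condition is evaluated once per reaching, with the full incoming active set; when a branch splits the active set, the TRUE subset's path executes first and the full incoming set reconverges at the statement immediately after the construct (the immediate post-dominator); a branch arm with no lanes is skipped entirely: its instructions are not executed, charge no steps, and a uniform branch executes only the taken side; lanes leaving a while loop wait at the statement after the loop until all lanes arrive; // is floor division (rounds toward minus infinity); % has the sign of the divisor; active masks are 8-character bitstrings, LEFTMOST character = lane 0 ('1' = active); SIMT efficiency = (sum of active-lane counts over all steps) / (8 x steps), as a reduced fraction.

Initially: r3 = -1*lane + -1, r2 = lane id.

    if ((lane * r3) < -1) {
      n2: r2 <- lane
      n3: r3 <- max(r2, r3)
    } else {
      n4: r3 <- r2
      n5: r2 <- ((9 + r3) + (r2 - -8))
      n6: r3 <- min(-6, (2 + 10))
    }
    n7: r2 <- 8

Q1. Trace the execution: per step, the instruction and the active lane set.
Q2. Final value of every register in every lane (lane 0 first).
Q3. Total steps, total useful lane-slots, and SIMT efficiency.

step 0: eval ((lane * r3) < -1)      11111111
step 1: r2 <- lane                   01111111
step 2: r3 <- max(r2, r3)            01111111
step 3: r3 <- r2                     10000000
step 4: r2 <- ((9 + r3) + (r2 - -8)) 10000000
step 5: r3 <- min(-6, (2 + 10))      10000000
step 6: r2 <- 8                      11111111

Answer: 7 steps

r3: -6,1,2,3,4,5,6,7
r2: 8,8,8,8,8,8,8,8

steps = 7; useful = 33; efficiency = 33/56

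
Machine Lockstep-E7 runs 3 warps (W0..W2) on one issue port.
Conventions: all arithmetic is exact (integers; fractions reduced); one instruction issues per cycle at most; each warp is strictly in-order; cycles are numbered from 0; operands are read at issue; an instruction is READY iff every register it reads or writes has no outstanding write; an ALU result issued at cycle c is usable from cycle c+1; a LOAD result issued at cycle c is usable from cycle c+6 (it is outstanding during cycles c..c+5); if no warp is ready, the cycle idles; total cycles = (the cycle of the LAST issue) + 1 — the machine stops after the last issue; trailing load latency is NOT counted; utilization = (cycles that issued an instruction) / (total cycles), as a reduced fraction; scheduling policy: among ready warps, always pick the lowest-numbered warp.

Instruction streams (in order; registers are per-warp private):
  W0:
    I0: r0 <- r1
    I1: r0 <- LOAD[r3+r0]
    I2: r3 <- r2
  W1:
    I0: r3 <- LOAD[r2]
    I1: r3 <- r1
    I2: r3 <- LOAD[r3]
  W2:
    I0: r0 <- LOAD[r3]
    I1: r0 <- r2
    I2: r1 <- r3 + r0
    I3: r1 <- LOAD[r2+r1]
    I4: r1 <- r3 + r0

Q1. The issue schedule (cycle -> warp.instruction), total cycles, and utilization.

cycle 0: W0.I0
cycle 1: W0.I1
cycle 2: W0.I2
cycle 3: W1.I0
cycle 4: W2.I0
cycle 5: idle
cycle 6: idle
cycle 7: idle
cycle 8: idle
cycle 9: W1.I1
cycle 10: W1.I2
cycle 11: W2.I1
cycle 12: W2.I2
cycle 13: W2.I3
cycle 14: idle
cycle 15: idle
cycle 16: idle
cycle 17: idle
cycle 18: idle
cycle 19: W2.I4

Answer: 20 cycles, utilization 11/20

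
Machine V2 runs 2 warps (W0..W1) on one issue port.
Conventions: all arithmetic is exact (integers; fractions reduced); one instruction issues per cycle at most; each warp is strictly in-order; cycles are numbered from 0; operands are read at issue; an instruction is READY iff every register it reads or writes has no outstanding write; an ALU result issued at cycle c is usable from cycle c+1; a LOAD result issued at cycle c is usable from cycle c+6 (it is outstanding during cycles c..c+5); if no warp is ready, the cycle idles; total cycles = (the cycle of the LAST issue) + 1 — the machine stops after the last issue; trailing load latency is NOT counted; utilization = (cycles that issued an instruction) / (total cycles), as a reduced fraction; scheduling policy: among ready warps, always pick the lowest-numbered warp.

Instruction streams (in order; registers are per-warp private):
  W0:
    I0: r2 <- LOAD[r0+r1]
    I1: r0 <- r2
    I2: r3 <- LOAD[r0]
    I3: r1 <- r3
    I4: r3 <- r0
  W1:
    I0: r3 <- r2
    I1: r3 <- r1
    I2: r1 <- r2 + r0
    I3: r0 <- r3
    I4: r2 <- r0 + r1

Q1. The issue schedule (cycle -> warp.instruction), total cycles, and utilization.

cycle 0: W0.I0
cycle 1: W1.I0
cycle 2: W1.I1
cycle 3: W1.I2
cycle 4: W1.I3
cycle 5: W1.I4
cycle 6: W0.I1
cycle 7: W0.I2
cycle 8: idle
cycle 9: idle
cycle 10: idle
cycle 11: idle
cycle 12: idle
cycle 13: W0.I3
cycle 14: W0.I4

Answer: 15 cycles, utilization 2/3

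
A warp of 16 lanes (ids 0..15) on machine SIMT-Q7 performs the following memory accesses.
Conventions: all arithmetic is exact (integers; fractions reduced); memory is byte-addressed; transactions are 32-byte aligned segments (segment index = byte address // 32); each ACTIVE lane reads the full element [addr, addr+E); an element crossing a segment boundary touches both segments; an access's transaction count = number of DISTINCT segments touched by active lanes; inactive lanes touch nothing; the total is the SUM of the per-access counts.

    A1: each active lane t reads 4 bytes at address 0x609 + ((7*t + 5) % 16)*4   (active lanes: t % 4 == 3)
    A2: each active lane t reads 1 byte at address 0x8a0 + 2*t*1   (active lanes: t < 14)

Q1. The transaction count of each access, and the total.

A1: 3 transactions
A2: 1 transaction

Answer: 3,1; total 4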